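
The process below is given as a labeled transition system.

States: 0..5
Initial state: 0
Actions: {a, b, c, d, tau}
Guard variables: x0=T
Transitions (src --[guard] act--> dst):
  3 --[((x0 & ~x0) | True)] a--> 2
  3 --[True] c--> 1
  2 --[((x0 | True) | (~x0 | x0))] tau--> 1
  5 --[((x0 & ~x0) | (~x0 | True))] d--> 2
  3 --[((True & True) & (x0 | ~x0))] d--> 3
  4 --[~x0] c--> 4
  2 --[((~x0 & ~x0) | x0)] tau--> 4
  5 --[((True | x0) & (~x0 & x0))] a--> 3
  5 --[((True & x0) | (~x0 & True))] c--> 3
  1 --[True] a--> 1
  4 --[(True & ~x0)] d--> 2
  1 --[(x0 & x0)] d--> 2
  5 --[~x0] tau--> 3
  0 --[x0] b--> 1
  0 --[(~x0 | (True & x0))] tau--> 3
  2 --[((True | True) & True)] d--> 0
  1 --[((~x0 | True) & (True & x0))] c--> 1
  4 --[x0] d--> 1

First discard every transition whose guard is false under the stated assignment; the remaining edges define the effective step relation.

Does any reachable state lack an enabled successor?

Answer: DEADLOCK-FREE

Trace:
R = {0,1,2,3,4}
  0: b→1  tau→3  [2 out]
  1: a→1  c→1  d→2  [3 out]
  2: d→0  tau→1  tau→4  [3 out]
  3: a→2  c→1  d→3  [3 out]
  4: d→1  [1 out]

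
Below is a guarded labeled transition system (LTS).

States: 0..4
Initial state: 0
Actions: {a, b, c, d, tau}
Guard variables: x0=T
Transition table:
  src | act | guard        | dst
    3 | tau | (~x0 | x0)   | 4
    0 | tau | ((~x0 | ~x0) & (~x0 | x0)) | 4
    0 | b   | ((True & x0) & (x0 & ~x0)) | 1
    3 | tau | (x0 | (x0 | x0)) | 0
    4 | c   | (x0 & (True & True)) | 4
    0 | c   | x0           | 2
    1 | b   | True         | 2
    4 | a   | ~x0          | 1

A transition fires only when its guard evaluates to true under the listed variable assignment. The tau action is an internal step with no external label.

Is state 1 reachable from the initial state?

Guard filter leaves 5 enabled edge(s).
L0 = {0}
L1 = {2}  cumulative {0,2}
R = {0,2}

Answer: UNREACHABLE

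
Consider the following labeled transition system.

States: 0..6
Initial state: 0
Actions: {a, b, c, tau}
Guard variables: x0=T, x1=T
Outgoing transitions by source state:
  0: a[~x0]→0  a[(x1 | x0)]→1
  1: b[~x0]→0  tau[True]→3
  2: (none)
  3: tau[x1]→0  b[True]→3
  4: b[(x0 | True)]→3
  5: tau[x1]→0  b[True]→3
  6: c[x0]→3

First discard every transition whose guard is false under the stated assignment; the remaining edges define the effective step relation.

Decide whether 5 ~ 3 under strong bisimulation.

Compute ~ classes (split until stable):
  π0 = {{0,1,2,3,4,5,6}}
  π1 = {{0},{1},{2},{3,5},{4},{6}}
6 equivalence class(es) (converged in 2)
5∈{3,5}, 3∈{3,5}

Answer: BISIMILAR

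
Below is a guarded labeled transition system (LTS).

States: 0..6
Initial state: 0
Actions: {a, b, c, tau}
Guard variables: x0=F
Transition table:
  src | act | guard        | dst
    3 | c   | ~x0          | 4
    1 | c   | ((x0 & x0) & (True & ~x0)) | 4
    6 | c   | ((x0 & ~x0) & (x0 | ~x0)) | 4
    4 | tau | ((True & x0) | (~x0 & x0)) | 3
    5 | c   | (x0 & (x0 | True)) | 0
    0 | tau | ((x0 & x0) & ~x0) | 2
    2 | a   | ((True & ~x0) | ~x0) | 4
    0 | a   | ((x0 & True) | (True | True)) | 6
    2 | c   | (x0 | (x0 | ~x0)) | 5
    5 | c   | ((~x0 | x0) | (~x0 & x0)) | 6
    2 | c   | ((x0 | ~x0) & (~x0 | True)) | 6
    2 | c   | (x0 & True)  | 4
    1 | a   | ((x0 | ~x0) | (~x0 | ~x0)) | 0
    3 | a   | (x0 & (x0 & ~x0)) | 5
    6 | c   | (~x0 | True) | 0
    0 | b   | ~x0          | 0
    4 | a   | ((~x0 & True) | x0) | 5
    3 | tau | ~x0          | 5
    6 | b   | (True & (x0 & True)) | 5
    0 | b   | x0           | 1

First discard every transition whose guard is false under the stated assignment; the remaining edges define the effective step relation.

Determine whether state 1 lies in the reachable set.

Guard filter leaves 11 enabled edge(s).
L0 = {0}
L1 = {6}  cumulative {0,6}
Reach set: {0,6}

Answer: UNREACHABLE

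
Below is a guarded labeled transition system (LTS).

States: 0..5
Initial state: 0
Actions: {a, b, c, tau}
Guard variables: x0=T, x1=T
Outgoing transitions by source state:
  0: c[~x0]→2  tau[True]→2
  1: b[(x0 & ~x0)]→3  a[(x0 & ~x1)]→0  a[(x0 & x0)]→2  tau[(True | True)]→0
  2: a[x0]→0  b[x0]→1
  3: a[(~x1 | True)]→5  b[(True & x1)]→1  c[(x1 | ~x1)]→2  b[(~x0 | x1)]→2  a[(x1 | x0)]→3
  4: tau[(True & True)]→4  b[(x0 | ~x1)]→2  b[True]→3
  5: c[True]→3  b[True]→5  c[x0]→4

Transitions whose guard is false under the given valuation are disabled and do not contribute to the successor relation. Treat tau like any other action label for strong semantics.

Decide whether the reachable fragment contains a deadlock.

Answer: DEADLOCK-FREE

Trace:
Reach set: {0,1,2}
  0: tau→2  [deg 1]
  1: a→2  tau→0  [deg 2]
  2: a→0  b→1  [deg 2]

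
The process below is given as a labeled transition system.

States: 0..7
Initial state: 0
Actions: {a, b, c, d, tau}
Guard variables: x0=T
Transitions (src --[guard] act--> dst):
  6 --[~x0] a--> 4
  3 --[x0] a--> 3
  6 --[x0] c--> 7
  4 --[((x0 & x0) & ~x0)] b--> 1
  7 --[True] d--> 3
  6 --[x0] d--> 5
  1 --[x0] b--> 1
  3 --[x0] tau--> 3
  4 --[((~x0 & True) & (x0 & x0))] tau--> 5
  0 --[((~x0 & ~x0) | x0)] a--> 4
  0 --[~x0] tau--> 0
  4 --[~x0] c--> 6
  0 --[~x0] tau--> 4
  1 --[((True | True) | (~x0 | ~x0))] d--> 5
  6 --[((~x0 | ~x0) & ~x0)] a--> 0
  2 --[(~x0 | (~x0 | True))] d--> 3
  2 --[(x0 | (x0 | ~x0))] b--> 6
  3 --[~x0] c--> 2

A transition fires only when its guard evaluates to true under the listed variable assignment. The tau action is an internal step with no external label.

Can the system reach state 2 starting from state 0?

After dropping false guards: 10 live edges.
L0 = {0}
L1 = {4}  total {0,4}
Reachable = {0,4}

Answer: UNREACHABLE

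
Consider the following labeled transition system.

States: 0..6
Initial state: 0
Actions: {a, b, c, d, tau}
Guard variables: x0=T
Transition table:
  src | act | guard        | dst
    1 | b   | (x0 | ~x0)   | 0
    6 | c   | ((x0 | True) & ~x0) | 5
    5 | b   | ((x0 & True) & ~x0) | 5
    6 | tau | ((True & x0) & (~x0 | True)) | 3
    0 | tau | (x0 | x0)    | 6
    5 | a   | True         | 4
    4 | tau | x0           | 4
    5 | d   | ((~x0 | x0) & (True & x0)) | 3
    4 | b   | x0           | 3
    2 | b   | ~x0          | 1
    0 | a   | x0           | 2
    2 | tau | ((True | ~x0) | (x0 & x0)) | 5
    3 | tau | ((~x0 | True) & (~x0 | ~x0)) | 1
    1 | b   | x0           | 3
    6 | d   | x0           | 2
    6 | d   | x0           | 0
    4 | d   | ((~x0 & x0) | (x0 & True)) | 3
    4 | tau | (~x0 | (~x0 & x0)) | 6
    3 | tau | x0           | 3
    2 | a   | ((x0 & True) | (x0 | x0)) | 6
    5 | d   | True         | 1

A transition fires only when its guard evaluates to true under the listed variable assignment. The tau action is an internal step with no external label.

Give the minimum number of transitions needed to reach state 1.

Answer: 3

Trace:
BFS to 1:
  Layer 0: {0}
  Layer 1: {2,6}
  Layer 2: {3,5}
  Layer 3: {1,4}
1 enters at depth 3; path a·tau·d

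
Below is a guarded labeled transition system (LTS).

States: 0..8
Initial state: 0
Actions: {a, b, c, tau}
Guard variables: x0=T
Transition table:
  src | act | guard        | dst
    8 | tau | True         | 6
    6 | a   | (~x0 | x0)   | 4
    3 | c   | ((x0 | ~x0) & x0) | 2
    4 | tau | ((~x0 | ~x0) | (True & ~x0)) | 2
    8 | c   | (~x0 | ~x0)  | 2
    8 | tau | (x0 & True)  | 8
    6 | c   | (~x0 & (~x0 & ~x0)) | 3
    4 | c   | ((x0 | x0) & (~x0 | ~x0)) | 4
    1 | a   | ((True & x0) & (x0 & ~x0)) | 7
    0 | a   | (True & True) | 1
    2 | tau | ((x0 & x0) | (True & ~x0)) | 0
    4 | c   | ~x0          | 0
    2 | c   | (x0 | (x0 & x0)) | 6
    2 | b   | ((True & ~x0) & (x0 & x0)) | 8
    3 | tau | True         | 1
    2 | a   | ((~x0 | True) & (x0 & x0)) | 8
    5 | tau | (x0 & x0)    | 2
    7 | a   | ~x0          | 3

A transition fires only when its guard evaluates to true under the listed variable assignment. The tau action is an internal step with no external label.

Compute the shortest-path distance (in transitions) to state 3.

Answer: UNREACHABLE

Working:
Layered search for 3:
  depth 0: {0}
  depth 1: {1}
3 never appears.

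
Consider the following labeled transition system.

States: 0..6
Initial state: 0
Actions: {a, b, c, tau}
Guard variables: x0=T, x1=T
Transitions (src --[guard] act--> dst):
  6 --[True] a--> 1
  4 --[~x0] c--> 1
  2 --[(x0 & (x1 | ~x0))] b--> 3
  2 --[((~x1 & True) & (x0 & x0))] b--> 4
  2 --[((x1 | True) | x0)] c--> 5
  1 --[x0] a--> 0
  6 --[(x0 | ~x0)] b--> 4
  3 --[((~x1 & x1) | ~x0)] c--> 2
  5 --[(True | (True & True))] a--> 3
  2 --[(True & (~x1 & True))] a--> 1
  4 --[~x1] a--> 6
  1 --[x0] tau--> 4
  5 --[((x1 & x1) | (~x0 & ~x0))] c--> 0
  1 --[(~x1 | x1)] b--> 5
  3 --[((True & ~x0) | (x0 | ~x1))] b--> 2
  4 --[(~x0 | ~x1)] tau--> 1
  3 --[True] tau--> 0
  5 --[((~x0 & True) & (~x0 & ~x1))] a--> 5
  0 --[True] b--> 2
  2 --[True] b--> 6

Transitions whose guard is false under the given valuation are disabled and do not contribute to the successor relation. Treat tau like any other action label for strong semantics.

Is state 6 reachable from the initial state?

After dropping false guards: 13 live edges.
depth 0: {0}
depth 1: {2}  cumulative {0,2}
depth 2: {3,5,6}  cumulative {0,2,3,5,6}
depth 3: {1,4}  cumulative {0,1,2,3,4,5,6}
Reach set: {0,1,2,3,4,5,6}
witness 6: b·b

Answer: REACHABLE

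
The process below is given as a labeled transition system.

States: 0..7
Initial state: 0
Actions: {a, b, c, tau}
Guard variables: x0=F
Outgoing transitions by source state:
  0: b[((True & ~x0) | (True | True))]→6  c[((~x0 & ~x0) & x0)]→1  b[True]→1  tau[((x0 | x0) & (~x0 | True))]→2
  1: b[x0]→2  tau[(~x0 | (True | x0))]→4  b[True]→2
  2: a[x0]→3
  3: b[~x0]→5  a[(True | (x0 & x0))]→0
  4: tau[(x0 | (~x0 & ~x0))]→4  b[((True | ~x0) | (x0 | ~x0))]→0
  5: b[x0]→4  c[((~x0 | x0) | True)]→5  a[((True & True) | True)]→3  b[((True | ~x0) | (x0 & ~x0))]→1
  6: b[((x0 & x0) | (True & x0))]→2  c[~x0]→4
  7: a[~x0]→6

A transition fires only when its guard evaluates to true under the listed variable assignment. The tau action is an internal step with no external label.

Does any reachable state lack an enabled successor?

Reachable = {0,1,2,4,6}
  0: b→1  b→6  [2 exit(s)]
  1: b→2  tau→4  [2 exit(s)]
  2: ∅  [STUCK]
  4: b→0  tau→4  [2 exit(s)]
  6: c→4  [1 exit(s)]
witness 2: b·b

Answer: DEADLOCK at state 2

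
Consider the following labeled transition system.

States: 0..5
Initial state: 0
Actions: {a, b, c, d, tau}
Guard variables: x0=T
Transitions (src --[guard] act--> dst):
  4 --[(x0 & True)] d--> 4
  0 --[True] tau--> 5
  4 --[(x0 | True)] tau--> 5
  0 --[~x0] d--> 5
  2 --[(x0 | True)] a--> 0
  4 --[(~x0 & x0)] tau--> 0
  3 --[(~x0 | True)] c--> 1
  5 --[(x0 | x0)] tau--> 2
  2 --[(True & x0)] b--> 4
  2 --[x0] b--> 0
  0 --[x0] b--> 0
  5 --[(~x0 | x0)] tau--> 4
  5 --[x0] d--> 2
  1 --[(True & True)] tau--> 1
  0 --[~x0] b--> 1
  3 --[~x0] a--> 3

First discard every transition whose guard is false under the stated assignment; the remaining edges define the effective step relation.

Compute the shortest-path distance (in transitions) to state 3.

Layered search for 3:
  Layer 0: {0}
  Layer 1: {5}
  Layer 2: {2,4}
3 never appears.

Answer: UNREACHABLE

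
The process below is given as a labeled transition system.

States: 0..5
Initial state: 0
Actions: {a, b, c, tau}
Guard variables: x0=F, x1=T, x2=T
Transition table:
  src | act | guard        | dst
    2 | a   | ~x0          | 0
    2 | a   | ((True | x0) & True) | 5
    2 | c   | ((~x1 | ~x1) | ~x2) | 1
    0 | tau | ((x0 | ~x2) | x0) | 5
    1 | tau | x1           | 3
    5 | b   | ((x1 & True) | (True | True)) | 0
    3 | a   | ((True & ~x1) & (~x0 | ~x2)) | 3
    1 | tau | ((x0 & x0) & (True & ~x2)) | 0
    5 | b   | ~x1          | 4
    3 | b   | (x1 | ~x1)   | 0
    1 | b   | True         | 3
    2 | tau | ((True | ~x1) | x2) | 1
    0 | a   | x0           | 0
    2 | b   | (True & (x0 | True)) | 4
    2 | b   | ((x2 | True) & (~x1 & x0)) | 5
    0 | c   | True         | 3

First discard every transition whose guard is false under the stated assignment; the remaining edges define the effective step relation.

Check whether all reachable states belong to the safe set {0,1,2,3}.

Answer: INVARIANT HOLDS

Trace:
Safe = {0,1,2,3}
Reach set: {0,3}
  0: safe
  3: safe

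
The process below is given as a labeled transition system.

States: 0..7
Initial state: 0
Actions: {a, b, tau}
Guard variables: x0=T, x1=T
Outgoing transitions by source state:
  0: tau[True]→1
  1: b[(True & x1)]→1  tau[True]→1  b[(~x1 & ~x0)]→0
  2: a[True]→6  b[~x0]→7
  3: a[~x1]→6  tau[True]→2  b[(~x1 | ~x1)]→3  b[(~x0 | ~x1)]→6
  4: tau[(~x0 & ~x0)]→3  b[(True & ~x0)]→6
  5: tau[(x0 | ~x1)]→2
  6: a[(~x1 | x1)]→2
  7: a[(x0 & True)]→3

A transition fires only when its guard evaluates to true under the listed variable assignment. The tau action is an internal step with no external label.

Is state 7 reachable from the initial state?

8 transition(s) survive guard evaluation.
L0 = {0}
L1 = {1}  total {0,1}
Reachable = {0,1}

Answer: UNREACHABLE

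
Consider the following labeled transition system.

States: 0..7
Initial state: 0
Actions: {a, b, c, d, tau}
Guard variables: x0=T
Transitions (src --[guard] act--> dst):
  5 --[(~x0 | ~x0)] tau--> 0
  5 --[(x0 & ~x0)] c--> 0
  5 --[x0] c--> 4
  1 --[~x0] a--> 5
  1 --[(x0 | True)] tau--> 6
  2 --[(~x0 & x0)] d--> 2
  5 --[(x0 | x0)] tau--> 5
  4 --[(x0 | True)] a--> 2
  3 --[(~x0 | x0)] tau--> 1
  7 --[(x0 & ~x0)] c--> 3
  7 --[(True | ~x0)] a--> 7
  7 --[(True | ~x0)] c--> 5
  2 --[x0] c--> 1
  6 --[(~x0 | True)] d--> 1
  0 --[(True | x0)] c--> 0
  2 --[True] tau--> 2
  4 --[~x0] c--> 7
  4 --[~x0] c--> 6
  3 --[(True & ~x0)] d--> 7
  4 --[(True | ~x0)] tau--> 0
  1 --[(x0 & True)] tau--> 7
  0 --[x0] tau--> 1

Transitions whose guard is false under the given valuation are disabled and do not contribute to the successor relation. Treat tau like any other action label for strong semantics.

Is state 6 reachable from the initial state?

Answer: REACHABLE

Analysis:
After dropping false guards: 14 live edges.
depth 0: {0}
depth 1: {1}  total {0,1}
depth 2: {6,7}  total {0,1,6,7}
depth 3: {5}  total {0,1,5,6,7}
depth 4: {4}  total {0,1,4,5,6,7}
depth 5: {2}  total {0,1,2,4,5,6,7}
Reachable = {0,1,2,4,5,6,7}
witness 6: tau·tau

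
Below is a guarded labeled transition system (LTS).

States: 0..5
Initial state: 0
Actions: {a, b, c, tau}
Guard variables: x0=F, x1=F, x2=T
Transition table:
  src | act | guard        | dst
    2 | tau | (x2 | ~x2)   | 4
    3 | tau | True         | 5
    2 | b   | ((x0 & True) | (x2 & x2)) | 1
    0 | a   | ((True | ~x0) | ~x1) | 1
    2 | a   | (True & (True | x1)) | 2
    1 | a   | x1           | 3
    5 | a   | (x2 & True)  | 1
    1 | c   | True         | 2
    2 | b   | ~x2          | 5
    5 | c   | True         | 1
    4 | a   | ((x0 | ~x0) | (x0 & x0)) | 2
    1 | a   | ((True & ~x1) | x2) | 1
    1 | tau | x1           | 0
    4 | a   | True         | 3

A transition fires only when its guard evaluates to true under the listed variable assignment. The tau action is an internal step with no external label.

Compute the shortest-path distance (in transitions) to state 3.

Answer: 4

Working:
Layered search for 3:
  depth 0: {0}
  depth 1: {1}
  depth 2: {2}
  depth 3: {4}
  depth 4: {3}
first hit 3 at d=4 via a·c·tau·a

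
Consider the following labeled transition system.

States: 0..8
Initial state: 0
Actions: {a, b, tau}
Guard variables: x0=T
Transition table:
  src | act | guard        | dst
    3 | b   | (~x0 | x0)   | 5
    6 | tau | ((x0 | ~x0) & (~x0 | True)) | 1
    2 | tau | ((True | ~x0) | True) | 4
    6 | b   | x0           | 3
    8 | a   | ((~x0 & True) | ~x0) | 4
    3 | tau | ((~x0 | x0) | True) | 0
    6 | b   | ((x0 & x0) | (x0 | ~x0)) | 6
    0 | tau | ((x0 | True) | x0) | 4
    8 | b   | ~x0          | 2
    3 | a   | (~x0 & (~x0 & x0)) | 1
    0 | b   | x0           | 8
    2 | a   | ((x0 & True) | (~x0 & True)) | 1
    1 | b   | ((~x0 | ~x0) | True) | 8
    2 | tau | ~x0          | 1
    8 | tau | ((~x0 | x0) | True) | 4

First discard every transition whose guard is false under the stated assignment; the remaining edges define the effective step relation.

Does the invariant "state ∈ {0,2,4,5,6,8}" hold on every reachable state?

Inv-set: {0,2,4,5,6,8}
R = {0,4,8}
  0: safe
  4: safe
  8: safe

Answer: INVARIANT HOLDS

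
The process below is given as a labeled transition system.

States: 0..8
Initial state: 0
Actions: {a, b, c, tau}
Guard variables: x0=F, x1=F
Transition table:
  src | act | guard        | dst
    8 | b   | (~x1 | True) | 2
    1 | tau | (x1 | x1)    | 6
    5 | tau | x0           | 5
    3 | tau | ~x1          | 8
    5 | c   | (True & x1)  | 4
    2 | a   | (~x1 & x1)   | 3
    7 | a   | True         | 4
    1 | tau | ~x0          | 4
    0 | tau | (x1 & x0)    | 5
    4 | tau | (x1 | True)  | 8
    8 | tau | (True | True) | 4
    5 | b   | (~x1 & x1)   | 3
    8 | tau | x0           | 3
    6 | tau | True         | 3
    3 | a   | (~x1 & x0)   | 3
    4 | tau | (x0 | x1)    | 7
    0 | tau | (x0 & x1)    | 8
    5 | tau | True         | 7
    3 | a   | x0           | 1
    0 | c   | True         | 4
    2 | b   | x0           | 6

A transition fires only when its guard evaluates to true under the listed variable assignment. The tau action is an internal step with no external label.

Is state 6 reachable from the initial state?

9 transition(s) survive guard evaluation.
L0 = {0}
L1 = {4}  now seen {0,4}
L2 = {8}  now seen {0,4,8}
L3 = {2}  now seen {0,2,4,8}
Reachable = {0,2,4,8}

Answer: UNREACHABLE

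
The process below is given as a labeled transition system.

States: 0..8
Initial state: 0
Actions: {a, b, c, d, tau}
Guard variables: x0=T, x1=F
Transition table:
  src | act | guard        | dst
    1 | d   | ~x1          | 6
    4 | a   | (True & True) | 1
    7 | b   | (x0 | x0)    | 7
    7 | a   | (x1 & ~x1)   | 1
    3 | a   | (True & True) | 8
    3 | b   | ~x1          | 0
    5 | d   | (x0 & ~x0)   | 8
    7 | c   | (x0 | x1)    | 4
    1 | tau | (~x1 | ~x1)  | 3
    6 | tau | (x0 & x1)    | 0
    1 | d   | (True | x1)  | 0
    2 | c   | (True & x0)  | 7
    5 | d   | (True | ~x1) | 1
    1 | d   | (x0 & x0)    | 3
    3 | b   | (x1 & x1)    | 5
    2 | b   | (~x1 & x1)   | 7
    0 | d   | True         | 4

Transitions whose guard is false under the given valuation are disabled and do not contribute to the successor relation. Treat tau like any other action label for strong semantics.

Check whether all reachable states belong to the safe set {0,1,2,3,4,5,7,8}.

Answer: INVARIANT VIOLATED at state 6

Trace:
Inv-set: {0,1,2,3,4,5,7,8}
R = {0,1,3,4,6,8}
  0: safe
  1: safe
  3: safe
  4: safe
  6: VIOLATES
  8: safe
witness against invariant: d·a·d → 6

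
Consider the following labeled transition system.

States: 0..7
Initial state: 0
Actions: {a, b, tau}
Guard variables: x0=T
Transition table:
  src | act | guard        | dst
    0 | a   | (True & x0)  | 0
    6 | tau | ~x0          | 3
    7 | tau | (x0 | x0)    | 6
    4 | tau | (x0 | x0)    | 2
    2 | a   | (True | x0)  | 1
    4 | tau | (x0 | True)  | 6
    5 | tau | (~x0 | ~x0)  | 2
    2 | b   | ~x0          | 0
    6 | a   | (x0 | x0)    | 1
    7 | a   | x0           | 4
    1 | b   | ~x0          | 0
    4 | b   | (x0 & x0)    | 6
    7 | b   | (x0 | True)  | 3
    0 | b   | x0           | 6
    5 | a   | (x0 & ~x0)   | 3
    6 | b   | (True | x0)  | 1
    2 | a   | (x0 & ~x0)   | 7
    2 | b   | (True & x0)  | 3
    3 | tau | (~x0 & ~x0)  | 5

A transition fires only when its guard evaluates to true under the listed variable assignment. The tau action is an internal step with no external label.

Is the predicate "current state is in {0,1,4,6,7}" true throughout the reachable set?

Answer: INVARIANT HOLDS

Working:
Inv-set: {0,1,4,6,7}
R = {0,1,6}
  0: ✓
  1: ✓
  6: ✓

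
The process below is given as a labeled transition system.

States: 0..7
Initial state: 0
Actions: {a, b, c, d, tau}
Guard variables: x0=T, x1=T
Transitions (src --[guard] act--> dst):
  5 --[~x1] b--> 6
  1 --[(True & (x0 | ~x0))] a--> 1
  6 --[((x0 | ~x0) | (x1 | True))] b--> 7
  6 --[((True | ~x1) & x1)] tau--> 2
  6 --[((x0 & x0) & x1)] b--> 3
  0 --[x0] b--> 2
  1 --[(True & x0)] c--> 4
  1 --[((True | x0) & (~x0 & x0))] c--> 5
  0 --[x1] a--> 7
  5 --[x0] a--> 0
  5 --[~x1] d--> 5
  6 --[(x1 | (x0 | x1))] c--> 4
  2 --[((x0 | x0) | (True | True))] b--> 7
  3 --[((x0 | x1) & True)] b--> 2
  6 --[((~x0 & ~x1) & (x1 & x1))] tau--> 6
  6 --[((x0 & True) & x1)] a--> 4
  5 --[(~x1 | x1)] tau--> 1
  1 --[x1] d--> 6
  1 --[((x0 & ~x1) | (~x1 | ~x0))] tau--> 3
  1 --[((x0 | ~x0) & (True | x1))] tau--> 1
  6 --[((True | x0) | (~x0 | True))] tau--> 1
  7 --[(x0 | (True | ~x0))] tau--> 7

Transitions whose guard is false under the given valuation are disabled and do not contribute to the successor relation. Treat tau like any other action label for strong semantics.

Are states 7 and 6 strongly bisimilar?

Refine partition for ~:
  round 0: {{0,1,2,3,4,5,6,7}}
  round 1: {{0},{1},{2,3},{4},{5},{6},{7}}
  round 2: {{0},{1},{2},{3},{4},{5},{6},{7}}
Fixed point at round 3; 8 class(es).
7∈{7}, 6∈{6}

Answer: NOT BISIMILAR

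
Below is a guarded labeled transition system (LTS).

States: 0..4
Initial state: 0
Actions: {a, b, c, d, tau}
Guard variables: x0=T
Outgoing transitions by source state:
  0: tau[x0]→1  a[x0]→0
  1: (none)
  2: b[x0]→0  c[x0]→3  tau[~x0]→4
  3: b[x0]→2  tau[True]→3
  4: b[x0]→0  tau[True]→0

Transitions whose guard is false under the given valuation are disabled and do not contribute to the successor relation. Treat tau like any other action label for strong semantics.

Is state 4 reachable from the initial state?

Answer: UNREACHABLE

Trace:
Guard filter leaves 8 enabled edge(s).
L0 = {0}
L1 = {1}  total {0,1}
Reachable = {0,1}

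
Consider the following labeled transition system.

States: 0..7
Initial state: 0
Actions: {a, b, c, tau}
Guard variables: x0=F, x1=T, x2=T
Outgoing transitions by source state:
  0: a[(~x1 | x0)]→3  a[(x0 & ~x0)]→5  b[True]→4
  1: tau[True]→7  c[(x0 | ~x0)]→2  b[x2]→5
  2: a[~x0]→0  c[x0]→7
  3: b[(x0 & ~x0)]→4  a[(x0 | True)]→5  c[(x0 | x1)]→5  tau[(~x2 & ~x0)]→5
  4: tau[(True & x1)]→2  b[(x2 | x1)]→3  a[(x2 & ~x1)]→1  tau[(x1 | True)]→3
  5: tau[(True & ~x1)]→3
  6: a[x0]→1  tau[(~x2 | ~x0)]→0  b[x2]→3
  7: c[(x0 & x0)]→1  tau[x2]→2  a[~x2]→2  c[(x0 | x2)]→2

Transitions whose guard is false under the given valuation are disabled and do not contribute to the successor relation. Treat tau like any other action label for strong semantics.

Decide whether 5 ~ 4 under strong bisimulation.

Answer: NOT BISIMILAR

Analysis:
Bisimulation quotient by refinement:
  P[0] = {{0,1,2,3,4,5,6,7}}
  P[1] = {{0},{1},{2},{3},{4,6},{5},{7}}
  P[2] = {{0},{1},{2},{3},{4},{5},{6},{7}}
8 equivalence class(es) (converged in 3)
class of 5: {5}; class of 4: {4}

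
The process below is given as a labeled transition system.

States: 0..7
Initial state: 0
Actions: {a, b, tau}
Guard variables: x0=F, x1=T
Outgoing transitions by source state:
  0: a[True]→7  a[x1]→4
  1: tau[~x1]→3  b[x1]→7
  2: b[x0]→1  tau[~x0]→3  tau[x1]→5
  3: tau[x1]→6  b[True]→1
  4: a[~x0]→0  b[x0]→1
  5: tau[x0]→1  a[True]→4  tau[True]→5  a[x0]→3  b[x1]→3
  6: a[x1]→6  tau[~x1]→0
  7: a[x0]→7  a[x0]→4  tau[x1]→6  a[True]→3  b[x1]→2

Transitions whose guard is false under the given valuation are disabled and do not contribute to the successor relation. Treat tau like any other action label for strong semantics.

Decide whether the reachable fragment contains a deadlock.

Reachable = {0,1,2,3,4,5,6,7}
  0: a→4  a→7  [2 exit(s)]
  1: b→7  [1 exit(s)]
  2: tau→3  tau→5  [2 exit(s)]
  3: b→1  tau→6  [2 exit(s)]
  4: a→0  [1 exit(s)]
  5: a→4  b→3  tau→5  [3 exit(s)]
  6: a→6  [1 exit(s)]
  7: a→3  b→2  tau→6  [3 exit(s)]

Answer: DEADLOCK-FREE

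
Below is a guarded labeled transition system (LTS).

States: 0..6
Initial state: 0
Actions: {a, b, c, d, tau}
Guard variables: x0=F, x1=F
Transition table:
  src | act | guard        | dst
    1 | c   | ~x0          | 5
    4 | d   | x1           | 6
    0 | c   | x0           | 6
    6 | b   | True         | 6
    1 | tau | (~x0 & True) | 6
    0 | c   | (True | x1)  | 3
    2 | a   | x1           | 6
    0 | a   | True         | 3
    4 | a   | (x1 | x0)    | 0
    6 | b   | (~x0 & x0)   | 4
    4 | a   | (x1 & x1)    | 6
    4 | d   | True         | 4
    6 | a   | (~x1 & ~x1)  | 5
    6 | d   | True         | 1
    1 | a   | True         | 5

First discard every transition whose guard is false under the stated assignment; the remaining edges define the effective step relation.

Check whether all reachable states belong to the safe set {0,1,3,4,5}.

Answer: INVARIANT HOLDS

Analysis:
Inv-set: {0,1,3,4,5}
R = {0,3}
  0: ok
  3: ok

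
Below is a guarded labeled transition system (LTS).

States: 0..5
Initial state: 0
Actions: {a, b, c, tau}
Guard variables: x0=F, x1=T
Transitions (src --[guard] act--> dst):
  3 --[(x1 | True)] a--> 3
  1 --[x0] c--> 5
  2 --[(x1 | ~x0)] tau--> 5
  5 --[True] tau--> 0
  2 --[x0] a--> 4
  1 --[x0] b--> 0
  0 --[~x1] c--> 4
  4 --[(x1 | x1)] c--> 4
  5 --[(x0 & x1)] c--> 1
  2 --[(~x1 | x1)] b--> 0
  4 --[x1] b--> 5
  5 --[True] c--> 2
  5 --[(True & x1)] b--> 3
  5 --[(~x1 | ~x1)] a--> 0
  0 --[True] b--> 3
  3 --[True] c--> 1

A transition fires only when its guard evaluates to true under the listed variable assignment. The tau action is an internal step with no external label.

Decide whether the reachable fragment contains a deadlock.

Answer: DEADLOCK at state 1

Analysis:
R = {0,1,3}
  0: b→3  [1 out]
  1: ∅  [STUCK]
  3: a→3  c→1  [2 out]
trace reaching 1: b·c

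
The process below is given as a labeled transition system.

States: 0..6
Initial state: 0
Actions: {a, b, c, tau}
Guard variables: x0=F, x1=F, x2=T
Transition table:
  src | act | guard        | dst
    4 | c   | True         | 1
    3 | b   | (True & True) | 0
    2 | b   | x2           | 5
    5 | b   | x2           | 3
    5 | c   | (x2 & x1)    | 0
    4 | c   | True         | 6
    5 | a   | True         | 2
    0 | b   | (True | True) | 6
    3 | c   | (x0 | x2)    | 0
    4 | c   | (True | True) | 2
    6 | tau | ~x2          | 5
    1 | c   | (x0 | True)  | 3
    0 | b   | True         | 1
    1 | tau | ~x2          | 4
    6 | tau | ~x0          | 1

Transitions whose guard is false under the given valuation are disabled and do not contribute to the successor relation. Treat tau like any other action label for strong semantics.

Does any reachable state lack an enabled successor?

Reach set: {0,1,3,6}
  0: b→1  b→6  [deg 2]
  1: c→3  [deg 1]
  3: b→0  c→0  [deg 2]
  6: tau→1  [deg 1]

Answer: DEADLOCK-FREE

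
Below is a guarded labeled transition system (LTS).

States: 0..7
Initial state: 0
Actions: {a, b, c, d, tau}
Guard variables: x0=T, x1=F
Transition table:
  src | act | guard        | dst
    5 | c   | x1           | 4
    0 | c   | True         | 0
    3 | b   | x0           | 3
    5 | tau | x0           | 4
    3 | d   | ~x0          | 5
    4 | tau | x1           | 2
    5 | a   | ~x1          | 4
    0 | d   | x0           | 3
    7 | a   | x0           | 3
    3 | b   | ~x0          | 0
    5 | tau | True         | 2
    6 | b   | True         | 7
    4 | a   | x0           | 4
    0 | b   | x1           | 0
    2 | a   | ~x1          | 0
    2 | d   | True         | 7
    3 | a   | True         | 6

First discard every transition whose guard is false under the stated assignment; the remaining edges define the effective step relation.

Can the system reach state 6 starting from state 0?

After dropping false guards: 12 live edges.
L0 = {0}
L1 = {3}  cumulative {0,3}
L2 = {6}  cumulative {0,3,6}
L3 = {7}  cumulative {0,3,6,7}
Reachable = {0,3,6,7}
Path to 6: d·a

Answer: REACHABLE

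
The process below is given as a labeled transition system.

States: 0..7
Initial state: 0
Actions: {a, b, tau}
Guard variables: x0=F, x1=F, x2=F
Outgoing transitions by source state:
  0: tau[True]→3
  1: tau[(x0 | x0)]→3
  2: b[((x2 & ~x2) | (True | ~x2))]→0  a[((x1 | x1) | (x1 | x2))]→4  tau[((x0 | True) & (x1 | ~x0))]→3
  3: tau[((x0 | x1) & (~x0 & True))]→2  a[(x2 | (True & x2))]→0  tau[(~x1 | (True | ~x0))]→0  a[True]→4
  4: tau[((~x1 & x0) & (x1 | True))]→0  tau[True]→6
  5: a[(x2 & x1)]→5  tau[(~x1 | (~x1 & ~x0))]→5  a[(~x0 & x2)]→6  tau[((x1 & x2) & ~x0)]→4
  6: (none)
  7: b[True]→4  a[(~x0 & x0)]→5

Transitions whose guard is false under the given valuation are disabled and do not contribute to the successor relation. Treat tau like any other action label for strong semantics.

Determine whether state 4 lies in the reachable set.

Answer: REACHABLE

Working:
After dropping false guards: 8 live edges.
L0 = {0}
L1 = {3}  total {0,3}
L2 = {4}  total {0,3,4}
L3 = {6}  total {0,3,4,6}
R = {0,3,4,6}
Path to 4: tau·a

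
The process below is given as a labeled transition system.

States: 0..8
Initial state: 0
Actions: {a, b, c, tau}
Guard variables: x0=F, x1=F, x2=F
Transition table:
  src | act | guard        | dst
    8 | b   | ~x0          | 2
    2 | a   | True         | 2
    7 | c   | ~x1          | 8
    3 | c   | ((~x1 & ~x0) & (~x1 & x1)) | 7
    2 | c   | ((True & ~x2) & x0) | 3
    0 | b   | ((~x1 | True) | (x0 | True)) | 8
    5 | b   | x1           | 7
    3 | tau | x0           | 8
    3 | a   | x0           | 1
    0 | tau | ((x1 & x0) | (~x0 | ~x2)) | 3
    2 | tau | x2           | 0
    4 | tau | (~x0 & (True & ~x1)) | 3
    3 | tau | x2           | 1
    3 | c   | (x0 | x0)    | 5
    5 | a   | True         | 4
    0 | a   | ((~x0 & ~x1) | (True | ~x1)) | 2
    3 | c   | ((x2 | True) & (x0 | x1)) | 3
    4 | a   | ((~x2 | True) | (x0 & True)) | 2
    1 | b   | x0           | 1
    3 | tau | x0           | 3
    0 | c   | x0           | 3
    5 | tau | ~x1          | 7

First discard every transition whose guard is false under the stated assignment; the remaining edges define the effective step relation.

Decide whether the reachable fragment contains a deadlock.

Answer: DEADLOCK at state 3

Trace:
Reach set: {0,2,3,8}
  0: a→2  b→8  tau→3  [3 exit(s)]
  2: a→2  [1 exit(s)]
  3: ∅  [no exit]
  8: b→2  [1 exit(s)]
witness 3: tau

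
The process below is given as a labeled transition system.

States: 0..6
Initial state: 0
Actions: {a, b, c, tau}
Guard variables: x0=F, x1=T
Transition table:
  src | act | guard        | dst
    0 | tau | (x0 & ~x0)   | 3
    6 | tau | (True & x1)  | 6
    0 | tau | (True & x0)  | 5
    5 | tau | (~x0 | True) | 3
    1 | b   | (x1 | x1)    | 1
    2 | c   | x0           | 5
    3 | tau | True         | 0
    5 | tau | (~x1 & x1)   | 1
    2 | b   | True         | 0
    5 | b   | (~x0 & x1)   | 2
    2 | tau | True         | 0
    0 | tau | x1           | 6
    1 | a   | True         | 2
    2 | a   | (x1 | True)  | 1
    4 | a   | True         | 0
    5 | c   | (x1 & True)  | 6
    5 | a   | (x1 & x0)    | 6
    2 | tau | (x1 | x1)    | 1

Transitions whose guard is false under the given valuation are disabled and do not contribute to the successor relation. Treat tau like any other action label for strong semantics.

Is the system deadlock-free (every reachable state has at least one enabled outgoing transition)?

Answer: DEADLOCK-FREE

Trace:
Reach set: {0,6}
  0: tau→6  [deg 1]
  6: tau→6  [deg 1]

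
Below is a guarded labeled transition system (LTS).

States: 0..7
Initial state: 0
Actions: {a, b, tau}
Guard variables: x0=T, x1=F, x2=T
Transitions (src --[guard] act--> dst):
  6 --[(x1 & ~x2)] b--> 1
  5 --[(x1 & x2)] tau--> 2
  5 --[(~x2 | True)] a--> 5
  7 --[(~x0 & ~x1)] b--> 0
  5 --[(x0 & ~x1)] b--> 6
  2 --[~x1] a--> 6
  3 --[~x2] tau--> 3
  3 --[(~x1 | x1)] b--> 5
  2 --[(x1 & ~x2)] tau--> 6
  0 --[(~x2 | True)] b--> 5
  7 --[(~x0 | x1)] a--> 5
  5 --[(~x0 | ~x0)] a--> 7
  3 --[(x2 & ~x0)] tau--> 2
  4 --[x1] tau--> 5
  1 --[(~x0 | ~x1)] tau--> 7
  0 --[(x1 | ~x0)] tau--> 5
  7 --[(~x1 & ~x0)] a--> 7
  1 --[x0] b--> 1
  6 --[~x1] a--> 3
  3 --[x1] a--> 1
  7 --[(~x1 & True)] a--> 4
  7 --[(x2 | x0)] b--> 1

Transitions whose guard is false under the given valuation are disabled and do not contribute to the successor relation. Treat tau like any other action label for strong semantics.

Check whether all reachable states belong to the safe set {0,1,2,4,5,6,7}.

Answer: INVARIANT VIOLATED at state 3

Trace:
Safe = {0,1,2,4,5,6,7}
R = {0,3,5,6}
  0: safe
  3: outside
  5: safe
  6: safe
reach 3 via b·b·a — violates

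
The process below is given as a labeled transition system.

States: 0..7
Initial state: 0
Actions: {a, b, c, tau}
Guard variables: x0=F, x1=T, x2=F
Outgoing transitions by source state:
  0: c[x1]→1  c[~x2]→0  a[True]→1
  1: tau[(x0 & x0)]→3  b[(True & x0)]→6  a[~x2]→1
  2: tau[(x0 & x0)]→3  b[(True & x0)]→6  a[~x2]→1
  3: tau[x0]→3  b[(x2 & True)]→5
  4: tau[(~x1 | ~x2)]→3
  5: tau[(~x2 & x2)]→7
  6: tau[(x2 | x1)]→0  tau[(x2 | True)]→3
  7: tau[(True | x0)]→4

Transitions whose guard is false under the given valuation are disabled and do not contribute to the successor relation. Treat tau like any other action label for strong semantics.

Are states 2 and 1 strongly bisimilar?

Bisimulation quotient by refinement:
  round 0: {{0,1,2,3,4,5,6,7}}
  round 1: {{0},{1,2},{3,5},{4,6,7}}
  round 2: {{0},{1,2},{3,5},{4},{6},{7}}
Fixed point at round 3; 6 class(es).
2∈{1,2}, 1∈{1,2}

Answer: BISIMILAR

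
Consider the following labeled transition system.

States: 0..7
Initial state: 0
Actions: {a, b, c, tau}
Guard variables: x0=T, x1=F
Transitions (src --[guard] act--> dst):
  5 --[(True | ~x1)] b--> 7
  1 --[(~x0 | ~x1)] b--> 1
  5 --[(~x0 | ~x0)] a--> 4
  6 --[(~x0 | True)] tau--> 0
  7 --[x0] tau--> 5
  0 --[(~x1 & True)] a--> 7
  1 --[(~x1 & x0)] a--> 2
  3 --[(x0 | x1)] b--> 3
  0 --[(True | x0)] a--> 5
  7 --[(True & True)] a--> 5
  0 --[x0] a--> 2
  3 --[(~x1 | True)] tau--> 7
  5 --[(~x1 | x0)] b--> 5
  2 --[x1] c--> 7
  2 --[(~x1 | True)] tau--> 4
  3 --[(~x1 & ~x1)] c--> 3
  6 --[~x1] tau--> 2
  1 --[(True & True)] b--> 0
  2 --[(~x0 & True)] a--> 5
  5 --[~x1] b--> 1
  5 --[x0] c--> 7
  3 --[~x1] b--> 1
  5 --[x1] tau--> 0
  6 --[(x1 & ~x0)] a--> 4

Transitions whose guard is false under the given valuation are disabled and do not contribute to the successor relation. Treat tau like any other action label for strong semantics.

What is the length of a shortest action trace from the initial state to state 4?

Answer: 2

Trace:
Breadth-first toward 4:
  depth 0: {0}
  depth 1: {2,5,7}
  depth 2: {1,4}
first hit 4 at d=2 via a·tau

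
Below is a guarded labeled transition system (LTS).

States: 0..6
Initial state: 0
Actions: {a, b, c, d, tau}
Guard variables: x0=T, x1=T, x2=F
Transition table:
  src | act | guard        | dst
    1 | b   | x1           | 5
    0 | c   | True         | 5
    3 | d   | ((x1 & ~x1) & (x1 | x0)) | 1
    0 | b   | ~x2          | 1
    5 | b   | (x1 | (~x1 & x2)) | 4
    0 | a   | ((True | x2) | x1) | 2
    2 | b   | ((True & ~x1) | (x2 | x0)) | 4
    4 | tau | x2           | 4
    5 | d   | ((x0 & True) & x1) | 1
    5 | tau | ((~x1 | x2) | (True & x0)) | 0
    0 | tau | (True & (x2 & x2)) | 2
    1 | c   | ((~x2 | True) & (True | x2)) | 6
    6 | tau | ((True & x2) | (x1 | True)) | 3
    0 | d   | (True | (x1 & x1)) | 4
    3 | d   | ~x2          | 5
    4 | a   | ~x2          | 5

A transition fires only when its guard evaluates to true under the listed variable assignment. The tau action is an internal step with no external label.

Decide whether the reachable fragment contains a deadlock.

Reach set: {0,1,2,3,4,5,6}
  0: a→2  b→1  c→5  d→4  [4 exit(s)]
  1: b→5  c→6  [2 exit(s)]
  2: b→4  [1 exit(s)]
  3: d→5  [1 exit(s)]
  4: a→5  [1 exit(s)]
  5: b→4  d→1  tau→0  [3 exit(s)]
  6: tau→3  [1 exit(s)]

Answer: DEADLOCK-FREE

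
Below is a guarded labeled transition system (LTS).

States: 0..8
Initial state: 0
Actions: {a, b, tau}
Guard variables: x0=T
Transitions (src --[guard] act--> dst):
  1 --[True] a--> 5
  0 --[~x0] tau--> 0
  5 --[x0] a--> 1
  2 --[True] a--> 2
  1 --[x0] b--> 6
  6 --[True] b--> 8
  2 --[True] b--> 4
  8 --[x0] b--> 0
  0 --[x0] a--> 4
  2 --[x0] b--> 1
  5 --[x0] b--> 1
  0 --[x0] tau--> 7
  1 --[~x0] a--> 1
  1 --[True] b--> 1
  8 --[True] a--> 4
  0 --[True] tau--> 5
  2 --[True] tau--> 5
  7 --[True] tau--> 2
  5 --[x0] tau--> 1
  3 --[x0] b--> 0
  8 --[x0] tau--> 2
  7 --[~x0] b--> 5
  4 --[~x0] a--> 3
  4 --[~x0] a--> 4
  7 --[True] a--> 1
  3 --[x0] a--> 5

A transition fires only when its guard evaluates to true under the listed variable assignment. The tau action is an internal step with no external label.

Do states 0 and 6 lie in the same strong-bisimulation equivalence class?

Answer: NOT BISIMILAR

Analysis:
Compute ~ classes (split until stable):
  π0 = {{0,1,2,3,4,5,6,7,8}}
  π1 = {{0,7},{1,3},{2,5,8},{4},{6}}
  π2 = {{0},{1},{2},{3},{4},{5},{6},{7},{8}}
stable after 3 split(s): 9 block(s)
class of 0: {0}; class of 6: {6}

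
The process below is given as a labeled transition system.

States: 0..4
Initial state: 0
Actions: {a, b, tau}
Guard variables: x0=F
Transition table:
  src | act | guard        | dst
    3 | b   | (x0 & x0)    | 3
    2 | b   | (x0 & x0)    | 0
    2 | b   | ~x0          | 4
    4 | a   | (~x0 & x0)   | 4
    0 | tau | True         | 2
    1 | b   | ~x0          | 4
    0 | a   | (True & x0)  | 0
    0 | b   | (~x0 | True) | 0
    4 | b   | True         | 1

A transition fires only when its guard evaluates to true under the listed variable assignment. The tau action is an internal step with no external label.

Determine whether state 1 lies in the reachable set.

Guard filter leaves 5 enabled edge(s).
Layer 0: {0}
Layer 1: {2}  total {0,2}
Layer 2: {4}  total {0,2,4}
Layer 3: {1}  total {0,1,2,4}
Reach set: {0,1,2,4}
trace reaching 1: tau·b·b

Answer: REACHABLE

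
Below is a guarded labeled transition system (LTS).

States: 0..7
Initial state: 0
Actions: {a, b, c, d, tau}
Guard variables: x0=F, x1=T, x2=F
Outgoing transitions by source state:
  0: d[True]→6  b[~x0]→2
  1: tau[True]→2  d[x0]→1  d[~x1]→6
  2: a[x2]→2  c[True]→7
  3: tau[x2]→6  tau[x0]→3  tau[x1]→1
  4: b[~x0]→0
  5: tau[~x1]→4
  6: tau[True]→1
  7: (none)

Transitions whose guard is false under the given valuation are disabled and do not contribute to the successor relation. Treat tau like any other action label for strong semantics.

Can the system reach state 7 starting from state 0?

Answer: REACHABLE

Trace:
After dropping false guards: 7 live edges.
depth 0: {0}
depth 1: {2,6}  total {0,2,6}
depth 2: {1,7}  total {0,1,2,6,7}
Reach set: {0,1,2,6,7}
trace reaching 7: b·c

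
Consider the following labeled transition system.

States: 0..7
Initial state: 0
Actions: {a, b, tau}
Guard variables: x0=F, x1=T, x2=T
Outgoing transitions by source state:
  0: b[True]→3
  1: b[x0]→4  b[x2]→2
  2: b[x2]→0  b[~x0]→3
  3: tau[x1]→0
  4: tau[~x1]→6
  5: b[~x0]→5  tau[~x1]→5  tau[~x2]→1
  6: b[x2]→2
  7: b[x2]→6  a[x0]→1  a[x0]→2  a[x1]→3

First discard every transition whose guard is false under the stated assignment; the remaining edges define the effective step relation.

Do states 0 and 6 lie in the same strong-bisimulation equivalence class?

Compute ~ classes (split until stable):
  P[0] = {{0,1,2,3,4,5,6,7}}
  P[1] = {{0,1,2,5,6},{3},{4},{7}}
  P[2] = {{0},{1,5,6},{2},{3},{4},{7}}
  P[3] = {{0},{1,6},{2},{3},{4},{5},{7}}
7 equivalence class(es) (converged in 4)
class of 0: {0}; class of 6: {1,6}

Answer: NOT BISIMILAR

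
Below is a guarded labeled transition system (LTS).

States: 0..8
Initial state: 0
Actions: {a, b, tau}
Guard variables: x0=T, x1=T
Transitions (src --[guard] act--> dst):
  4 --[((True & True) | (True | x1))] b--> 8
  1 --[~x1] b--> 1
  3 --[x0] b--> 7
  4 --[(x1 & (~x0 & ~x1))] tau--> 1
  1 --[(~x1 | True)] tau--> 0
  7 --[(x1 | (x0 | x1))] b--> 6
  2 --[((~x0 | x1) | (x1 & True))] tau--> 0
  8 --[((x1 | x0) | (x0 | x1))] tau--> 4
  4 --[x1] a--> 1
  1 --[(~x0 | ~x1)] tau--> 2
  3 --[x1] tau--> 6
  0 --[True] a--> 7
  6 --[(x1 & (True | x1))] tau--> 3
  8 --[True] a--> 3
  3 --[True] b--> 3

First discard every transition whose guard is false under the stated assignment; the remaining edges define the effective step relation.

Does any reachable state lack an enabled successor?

Reachable = {0,3,6,7}
  0: a→7  [1 exit(s)]
  3: b→3  b→7  tau→6  [3 exit(s)]
  6: tau→3  [1 exit(s)]
  7: b→6  [1 exit(s)]

Answer: DEADLOCK-FREE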